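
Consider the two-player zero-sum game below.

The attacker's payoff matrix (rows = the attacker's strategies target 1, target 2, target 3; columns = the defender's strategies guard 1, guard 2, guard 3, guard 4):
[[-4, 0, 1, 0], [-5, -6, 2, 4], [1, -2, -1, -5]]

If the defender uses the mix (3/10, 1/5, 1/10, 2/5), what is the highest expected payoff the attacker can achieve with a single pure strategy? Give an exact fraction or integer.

target 1: (-4)·(3/10) + (0)·(1/5) + (1)·(1/10) + (0)·(2/5) = -11/10.
target 2: (-5)·(3/10) + (-6)·(1/5) + (2)·(1/10) + (4)·(2/5) = -9/10.
target 3: (1)·(3/10) + (-2)·(1/5) + (-1)·(1/10) + (-5)·(2/5) = -11/5.
The best pure response is target 2 with expected payoff -9/10.

-9/10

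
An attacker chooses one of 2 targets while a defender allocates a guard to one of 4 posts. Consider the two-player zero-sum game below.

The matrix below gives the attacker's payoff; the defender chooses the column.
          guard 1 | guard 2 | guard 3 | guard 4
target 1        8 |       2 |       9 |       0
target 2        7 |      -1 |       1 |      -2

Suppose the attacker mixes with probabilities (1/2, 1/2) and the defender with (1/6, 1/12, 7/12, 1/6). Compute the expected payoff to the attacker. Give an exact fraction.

Against (1/6, 1/12, 7/12, 1/6), each row's expected payoff is target 1: 27/4; target 2: 4/3.
Taking the (1/2, 1/2)-weighted average: (1/2)·(27/4) + (1/2)·(4/3) = 97/24.

97/24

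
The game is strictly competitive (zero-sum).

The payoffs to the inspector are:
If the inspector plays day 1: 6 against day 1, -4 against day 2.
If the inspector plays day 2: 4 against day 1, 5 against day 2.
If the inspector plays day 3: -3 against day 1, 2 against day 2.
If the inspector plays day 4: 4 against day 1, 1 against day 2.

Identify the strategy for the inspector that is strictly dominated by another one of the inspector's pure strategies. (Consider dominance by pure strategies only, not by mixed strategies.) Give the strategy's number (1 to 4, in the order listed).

3

Compare day 3 with day 2: 4 > -3, 5 > 2.
So day 2 strictly dominates day 3 for the inspector; day 3 is strictly dominated.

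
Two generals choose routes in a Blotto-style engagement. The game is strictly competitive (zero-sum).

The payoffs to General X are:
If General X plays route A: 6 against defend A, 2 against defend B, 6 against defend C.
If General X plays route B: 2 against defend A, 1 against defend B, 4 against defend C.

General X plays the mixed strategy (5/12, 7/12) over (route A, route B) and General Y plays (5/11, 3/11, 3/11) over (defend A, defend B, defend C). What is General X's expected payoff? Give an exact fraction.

445/132

Against (5/11, 3/11, 3/11), each row's expected payoff is route A: 54/11; route B: 25/11.
Taking the (5/12, 7/12)-weighted average: (5/12)·(54/11) + (7/12)·(25/11) = 445/132.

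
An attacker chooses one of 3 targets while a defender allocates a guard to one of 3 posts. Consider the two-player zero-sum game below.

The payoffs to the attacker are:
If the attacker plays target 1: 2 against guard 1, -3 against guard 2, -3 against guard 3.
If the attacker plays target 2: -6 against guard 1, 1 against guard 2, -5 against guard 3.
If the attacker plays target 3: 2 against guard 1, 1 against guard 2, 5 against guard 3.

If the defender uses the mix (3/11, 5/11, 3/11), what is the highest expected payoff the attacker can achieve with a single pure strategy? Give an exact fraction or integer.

target 1: (2)·(3/11) + (-3)·(5/11) + (-3)·(3/11) = -18/11.
target 2: (-6)·(3/11) + (1)·(5/11) + (-5)·(3/11) = -28/11.
target 3: (2)·(3/11) + (1)·(5/11) + (5)·(3/11) = 26/11.
The best pure response is target 3 with expected payoff 26/11.

26/11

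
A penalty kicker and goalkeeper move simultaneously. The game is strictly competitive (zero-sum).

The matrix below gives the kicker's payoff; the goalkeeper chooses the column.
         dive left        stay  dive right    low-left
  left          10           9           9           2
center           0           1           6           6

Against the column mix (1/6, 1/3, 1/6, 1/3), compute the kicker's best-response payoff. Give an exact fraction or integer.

left: (10)·(1/6) + (9)·(1/3) + (9)·(1/6) + (2)·(1/3) = 41/6.
center: (0)·(1/6) + (1)·(1/3) + (6)·(1/6) + (6)·(1/3) = 10/3.
The best pure response is left with expected payoff 41/6.

41/6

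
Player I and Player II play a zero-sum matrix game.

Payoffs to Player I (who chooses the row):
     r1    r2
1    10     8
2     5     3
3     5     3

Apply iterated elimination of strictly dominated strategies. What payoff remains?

8

Row 2 is strictly dominated by row 1 (10>5, 8>3); eliminate 2.
Row 3 is strictly dominated by row 1 (10>5, 8>3); eliminate 3.
Column r1 is strictly dominated by r2 for Player II (8<10); eliminate r1.
Only (1, r2) remains, with payoff 8.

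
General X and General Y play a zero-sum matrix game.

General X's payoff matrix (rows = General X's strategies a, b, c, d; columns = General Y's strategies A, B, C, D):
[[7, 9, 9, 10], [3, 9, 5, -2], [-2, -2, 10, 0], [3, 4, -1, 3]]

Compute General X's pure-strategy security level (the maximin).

The worst-case payoff for each row is a: 7, b: -2, c: -2, d: -1.
The best of these is 7.

7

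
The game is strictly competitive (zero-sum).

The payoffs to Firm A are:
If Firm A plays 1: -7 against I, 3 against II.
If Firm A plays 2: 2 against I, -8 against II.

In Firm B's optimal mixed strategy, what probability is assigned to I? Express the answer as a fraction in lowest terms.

Row minima are -7 and -8, so Firm A's maximin is -7; column maxima are 2 and 3, so Firm B's minimax is 2. These differ, so the equilibrium is in mixed strategies.
Let Firm B play I with probability q. Firm A is indifferent when −7q + 3(1−q) = 2q − 8(1−q), giving q = 11/20.

11/20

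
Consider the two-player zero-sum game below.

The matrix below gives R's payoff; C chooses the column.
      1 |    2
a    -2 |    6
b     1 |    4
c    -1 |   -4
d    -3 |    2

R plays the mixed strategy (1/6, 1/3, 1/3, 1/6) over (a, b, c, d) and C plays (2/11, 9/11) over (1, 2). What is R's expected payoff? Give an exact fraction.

Against (2/11, 9/11), each row's expected payoff is a: 50/11; b: 38/11; c: -38/11; d: 12/11.
Taking the (1/6, 1/3, 1/3, 1/6)-weighted average: (1/6)·(50/11) + (1/3)·(38/11) + (1/3)·(-38/11) + (1/6)·(12/11) = 31/33.

31/33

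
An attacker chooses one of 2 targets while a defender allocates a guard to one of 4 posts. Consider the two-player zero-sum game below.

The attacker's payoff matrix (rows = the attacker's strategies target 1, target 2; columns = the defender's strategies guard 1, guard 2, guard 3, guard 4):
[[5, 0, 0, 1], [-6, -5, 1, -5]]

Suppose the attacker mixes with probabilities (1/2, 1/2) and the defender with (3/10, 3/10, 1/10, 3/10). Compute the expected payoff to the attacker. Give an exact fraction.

Against (3/10, 3/10, 1/10, 3/10), each row's expected payoff is target 1: 9/5; target 2: -47/10.
Taking the (1/2, 1/2)-weighted average: (1/2)·(9/5) + (1/2)·(-47/10) = -29/20.

-29/20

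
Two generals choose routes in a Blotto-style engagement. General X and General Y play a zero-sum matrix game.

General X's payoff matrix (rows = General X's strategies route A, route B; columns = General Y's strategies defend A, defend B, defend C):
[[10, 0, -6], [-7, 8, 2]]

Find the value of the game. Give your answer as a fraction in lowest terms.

-22/25

Column defend B is strictly dominated by defend C for General Y (it gives General X more in every row).
The remaining 2×2 game on (route A, route B) × (defend A, defend C) has no saddle point. Let General X play route A with probability p; indifference gives 10p − 7(1−p) = −6p + 2(1−p), so p = 9/25.
Similarly General Y's optimal q on defend A is 8/25, and the value is 10·(8/25) + (-6)·(17/25) = -22/25.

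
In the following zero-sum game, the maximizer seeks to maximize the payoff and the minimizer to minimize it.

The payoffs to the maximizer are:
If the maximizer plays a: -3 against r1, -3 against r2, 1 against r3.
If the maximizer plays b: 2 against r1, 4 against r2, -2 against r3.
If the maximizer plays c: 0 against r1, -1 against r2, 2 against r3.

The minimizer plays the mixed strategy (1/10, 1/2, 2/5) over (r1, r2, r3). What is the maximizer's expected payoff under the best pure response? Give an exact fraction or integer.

a: (-3)·(1/10) + (-3)·(1/2) + (1)·(2/5) = -7/5.
b: (2)·(1/10) + (4)·(1/2) + (-2)·(2/5) = 7/5.
c: (0)·(1/10) + (-1)·(1/2) + (2)·(2/5) = 3/10.
The best pure response is b with expected payoff 7/5.

7/5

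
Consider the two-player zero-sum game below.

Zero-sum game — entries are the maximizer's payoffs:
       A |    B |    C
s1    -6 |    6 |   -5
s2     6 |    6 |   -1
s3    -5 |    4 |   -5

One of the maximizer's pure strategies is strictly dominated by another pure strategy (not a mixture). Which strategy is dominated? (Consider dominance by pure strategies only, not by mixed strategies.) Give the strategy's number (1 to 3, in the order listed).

3

Compare s3 with s2: 6 > -5, 6 > 4, -1 > -5.
So s2 strictly dominates s3 for the maximizer; s3 is strictly dominated.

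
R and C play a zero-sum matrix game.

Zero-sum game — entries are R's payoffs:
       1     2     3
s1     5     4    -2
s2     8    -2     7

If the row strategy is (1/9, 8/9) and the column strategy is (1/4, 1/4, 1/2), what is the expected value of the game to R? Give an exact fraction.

Against (1/4, 1/4, 1/2), each row's expected payoff is s1: 5/4; s2: 5.
Taking the (1/9, 8/9)-weighted average: (1/9)·(5/4) + (8/9)·(5) = 55/12.

55/12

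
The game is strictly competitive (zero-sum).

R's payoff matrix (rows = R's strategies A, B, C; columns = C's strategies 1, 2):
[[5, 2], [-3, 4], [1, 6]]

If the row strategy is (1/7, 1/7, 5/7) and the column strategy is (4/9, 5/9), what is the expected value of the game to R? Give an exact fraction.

Against (4/9, 5/9), each row's expected payoff is A: 10/3; B: 8/9; C: 34/9.
Taking the (1/7, 1/7, 5/7)-weighted average: (1/7)·(10/3) + (1/7)·(8/9) + (5/7)·(34/9) = 208/63.

208/63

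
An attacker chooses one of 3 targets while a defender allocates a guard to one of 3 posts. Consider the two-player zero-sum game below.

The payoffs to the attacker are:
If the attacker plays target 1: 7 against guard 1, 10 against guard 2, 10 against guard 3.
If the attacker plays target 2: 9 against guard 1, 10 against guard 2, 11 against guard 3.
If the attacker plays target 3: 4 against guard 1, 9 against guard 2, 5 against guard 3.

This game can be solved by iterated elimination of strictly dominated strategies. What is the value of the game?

Row target 3 is strictly dominated by row target 1 (7>4, 10>9, 10>5); eliminate target 3.
Column guard 3 is strictly dominated by guard 1 for the defender (7<10, 9<11); eliminate guard 3.
Column guard 2 is strictly dominated by guard 1 for the defender (7<10, 9<10); eliminate guard 2.
Row target 1 is strictly dominated by row target 2 (9>7); eliminate target 1.
Only (target 2, guard 1) remains, with payoff 9.

9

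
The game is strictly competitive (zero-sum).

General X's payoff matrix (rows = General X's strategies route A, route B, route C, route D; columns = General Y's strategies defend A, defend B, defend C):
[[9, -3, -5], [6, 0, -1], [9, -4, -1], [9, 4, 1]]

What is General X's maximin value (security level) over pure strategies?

1

The worst-case payoff for each row is route A: -5, route B: -1, route C: -4, route D: 1.
The best of these is 1.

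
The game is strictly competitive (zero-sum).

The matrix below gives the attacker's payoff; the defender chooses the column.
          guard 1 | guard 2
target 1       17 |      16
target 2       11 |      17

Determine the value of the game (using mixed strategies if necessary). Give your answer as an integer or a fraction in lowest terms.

Row minima are 16 and 11, so the attacker's maximin is 16; column maxima are 17 and 17, so the defender's minimax is 17. These differ, so the equilibrium is in mixed strategies.
Let the attacker play target 1 with probability p. The defender is indifferent when 17p + 11(1−p) = 16p + 17(1−p), giving p = 6/7.
Let the defender play guard 1 with probability q. The attacker is indifferent when 17q + 16(1−q) = 11q + 17(1−q), giving q = 1/7.
The value is 17·(1/7) + (16)·(6/7) = 113/7.

113/7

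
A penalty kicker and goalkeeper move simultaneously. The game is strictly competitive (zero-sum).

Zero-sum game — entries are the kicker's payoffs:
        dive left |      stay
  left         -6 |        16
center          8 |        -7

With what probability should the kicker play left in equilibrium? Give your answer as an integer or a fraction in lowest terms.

Row minima are -6 and -7, so the kicker's maximin is -6; column maxima are 8 and 16, so the goalkeeper's minimax is 8. These differ, so the equilibrium is in mixed strategies.
Let the kicker play left with probability p. The goalkeeper is indifferent when −6p + 8(1−p) = 16p − 7(1−p), giving p = 15/37.

15/37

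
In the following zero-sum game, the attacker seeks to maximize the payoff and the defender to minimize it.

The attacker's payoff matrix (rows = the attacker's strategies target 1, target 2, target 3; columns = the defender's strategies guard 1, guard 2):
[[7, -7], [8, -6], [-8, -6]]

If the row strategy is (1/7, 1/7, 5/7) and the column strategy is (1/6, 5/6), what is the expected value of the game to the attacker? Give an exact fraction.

-40/7

Against (1/6, 5/6), each row's expected payoff is target 1: -14/3; target 2: -11/3; target 3: -19/3.
Taking the (1/7, 1/7, 5/7)-weighted average: (1/7)·(-14/3) + (1/7)·(-11/3) + (5/7)·(-19/3) = -40/7.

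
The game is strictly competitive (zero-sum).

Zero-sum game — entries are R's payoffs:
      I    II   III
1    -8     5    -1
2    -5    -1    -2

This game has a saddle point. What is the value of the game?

-5

Row minima: -8, -5 → R's maximin is -5.
Column maxima: -5, 5, -1 → C's minimax is -5.
They coincide at (2, I), so the value is -5.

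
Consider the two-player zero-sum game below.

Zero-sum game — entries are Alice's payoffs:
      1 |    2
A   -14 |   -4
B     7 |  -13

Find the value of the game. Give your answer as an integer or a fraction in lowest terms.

-7

Row minima are -14 and -13, so Alice's maximin is -13; column maxima are 7 and -4, so Bob's minimax is -4. These differ, so the equilibrium is in mixed strategies.
Let Alice play A with probability p. Bob is indifferent when −14p + 7(1−p) = −4p − 13(1−p), giving p = 2/3.
Let Bob play 1 with probability q. Alice is indifferent when −14q − 4(1−q) = 7q − 13(1−q), giving q = 3/10.
The value is -14·(3/10) + (-4)·(7/10) = -7.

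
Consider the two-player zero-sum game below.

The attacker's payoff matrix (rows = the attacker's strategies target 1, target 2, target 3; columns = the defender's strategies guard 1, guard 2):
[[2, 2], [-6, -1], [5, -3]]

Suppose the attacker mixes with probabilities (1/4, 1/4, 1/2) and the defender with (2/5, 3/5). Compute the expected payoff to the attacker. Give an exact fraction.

-3/20

Against (2/5, 3/5), each row's expected payoff is target 1: 2; target 2: -3; target 3: 1/5.
Taking the (1/4, 1/4, 1/2)-weighted average: (1/4)·(2) + (1/4)·(-3) + (1/2)·(1/5) = -3/20.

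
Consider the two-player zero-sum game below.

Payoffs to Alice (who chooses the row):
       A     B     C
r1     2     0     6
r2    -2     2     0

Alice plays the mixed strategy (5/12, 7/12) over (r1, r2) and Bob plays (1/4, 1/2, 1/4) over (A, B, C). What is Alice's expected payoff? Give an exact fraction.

Against (1/4, 1/2, 1/4), each row's expected payoff is r1: 2; r2: 1/2.
Taking the (5/12, 7/12)-weighted average: (5/12)·(2) + (7/12)·(1/2) = 9/8.

9/8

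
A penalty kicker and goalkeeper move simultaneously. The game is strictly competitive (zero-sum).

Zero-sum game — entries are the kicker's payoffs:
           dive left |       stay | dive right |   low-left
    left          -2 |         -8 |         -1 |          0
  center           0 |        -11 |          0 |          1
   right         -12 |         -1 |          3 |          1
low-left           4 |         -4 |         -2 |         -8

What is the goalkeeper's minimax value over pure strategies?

The worst case (largest entry) in each column is dive left: 4, stay: -1, dive right: 3, low-left: 1.
The best (smallest) of these is -1.

-1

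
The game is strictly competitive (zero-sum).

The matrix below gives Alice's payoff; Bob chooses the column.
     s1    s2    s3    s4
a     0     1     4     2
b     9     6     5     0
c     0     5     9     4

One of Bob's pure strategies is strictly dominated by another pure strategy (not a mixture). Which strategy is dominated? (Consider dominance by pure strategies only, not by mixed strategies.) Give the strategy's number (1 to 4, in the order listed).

Bob prefers columns that give Alice less. Compare s3 with s4: 2 < 4, 0 < 5, 4 < 9.
So s4 strictly dominates s3 for Bob; s3 is strictly dominated.

3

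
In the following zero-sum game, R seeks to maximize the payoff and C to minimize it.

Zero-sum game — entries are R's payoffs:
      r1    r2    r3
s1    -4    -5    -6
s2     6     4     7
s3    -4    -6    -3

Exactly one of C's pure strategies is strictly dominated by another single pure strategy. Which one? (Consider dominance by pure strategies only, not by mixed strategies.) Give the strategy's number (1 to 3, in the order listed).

1

C prefers columns that give R less. Compare r1 with r2: -5 < -4, 4 < 6, -6 < -4.
So r2 strictly dominates r1 for C; r1 is strictly dominated.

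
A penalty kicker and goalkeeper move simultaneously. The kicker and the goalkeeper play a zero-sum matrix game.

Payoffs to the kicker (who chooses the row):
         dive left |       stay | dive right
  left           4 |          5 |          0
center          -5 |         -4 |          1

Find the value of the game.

2/5

Column stay is strictly dominated by dive left for the goalkeeper (it gives the kicker more in every row).
The remaining 2×2 game on (left, center) × (dive left, dive right) has no saddle point. Let the kicker play left with probability p; indifference gives 4p − 5(1−p) = (1−p), so p = 3/5.
Similarly the goalkeeper's optimal q on dive left is 1/10, and the value is 4·(1/10) + (0)·(9/10) = 2/5.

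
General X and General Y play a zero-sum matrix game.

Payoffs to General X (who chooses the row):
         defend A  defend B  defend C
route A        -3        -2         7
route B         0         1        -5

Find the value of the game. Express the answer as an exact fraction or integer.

Column defend B is strictly dominated by defend A for General Y (it gives General X more in every row).
The remaining 2×2 game on (route A, route B) × (defend A, defend C) has no saddle point. Let General X play route A with probability p; indifference gives −3p = 7p − 5(1−p), so p = 1/3.
Similarly General Y's optimal q on defend A is 4/5, and the value is -3·(4/5) + (7)·(1/5) = -1.

-1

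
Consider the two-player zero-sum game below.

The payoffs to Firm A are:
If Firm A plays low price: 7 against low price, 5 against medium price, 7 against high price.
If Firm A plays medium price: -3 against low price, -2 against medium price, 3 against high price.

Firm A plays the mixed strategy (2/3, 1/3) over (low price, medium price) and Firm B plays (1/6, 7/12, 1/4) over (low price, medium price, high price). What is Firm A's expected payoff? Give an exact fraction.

Against (1/6, 7/12, 1/4), each row's expected payoff is low price: 35/6; medium price: -11/12.
Taking the (2/3, 1/3)-weighted average: (2/3)·(35/6) + (1/3)·(-11/12) = 43/12.

43/12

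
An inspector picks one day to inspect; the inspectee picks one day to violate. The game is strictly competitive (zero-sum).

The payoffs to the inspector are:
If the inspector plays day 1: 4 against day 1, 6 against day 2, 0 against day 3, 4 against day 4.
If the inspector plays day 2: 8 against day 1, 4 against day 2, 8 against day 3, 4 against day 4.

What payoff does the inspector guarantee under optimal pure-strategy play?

Row minima: 0, 4 → the inspector's maximin is 4.
Column maxima: 8, 6, 8, 4 → the inspectee's minimax is 4.
They coincide at (day 2, day 4), so the value is 4.

4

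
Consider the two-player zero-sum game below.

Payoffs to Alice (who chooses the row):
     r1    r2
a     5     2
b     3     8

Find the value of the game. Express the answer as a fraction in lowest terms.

Row minima are 2 and 3, so Alice's maximin is 3; column maxima are 5 and 8, so Bob's minimax is 5. These differ, so the equilibrium is in mixed strategies.
Let Alice play a with probability p. Bob is indifferent when 5p + 3(1−p) = 2p + 8(1−p), giving p = 5/8.
Let Bob play r1 with probability q. Alice is indifferent when 5q + 2(1−q) = 3q + 8(1−q), giving q = 3/4.
The value is 5·(3/4) + (2)·(1/4) = 17/4.

17/4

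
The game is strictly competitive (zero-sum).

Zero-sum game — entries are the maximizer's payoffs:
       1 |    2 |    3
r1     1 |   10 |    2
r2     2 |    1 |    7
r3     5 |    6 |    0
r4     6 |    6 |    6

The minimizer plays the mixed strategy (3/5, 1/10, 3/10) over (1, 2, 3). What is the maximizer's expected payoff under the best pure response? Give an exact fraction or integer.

6

r1: (1)·(3/5) + (10)·(1/10) + (2)·(3/10) = 11/5.
r2: (2)·(3/5) + (1)·(1/10) + (7)·(3/10) = 17/5.
r3: (5)·(3/5) + (6)·(1/10) + (0)·(3/10) = 18/5.
r4: (6)·(3/5) + (6)·(1/10) + (6)·(3/10) = 6.
The best pure response is r4 with expected payoff 6.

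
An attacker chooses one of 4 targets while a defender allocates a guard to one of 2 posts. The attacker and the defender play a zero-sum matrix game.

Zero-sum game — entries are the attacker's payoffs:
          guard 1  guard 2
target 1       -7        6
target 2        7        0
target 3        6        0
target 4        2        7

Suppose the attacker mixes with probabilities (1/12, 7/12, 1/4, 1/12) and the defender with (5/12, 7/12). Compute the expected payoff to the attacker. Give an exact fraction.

Against (5/12, 7/12), each row's expected payoff is target 1: 7/12; target 2: 35/12; target 3: 5/2; target 4: 59/12.
Taking the (1/12, 7/12, 1/4, 1/12)-weighted average: (1/12)·(7/12) + (7/12)·(35/12) + (1/4)·(5/2) + (1/12)·(59/12) = 401/144.

401/144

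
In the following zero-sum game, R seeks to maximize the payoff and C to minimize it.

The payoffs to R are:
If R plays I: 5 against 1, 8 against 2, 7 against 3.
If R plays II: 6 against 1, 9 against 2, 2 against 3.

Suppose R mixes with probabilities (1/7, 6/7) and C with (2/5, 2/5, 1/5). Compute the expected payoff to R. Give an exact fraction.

Against (2/5, 2/5, 1/5), each row's expected payoff is I: 33/5; II: 32/5.
Taking the (1/7, 6/7)-weighted average: (1/7)·(33/5) + (6/7)·(32/5) = 45/7.

45/7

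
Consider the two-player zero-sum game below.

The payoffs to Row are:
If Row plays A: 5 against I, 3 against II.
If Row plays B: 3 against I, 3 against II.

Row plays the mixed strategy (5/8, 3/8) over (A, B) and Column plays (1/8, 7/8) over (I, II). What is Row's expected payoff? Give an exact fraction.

101/32

Against (1/8, 7/8), each row's expected payoff is A: 13/4; B: 3.
Taking the (5/8, 3/8)-weighted average: (5/8)·(13/4) + (3/8)·(3) = 101/32.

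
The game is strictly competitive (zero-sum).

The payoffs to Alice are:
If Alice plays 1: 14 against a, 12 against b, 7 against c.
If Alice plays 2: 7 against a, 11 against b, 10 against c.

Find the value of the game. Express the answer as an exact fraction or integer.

91/10

Column b is strictly dominated by c for Bob (it gives Alice more in every row).
The remaining 2×2 game on (1, 2) × (a, c) has no saddle point. Let Alice play 1 with probability p; indifference gives 14p + 7(1−p) = 7p + 10(1−p), so p = 3/10.
Similarly Bob's optimal q on a is 3/10, and the value is 14·(3/10) + (7)·(7/10) = 91/10.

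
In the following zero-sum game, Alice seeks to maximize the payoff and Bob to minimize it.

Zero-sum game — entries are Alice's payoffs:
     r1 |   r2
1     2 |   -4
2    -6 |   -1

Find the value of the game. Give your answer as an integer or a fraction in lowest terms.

Row minima are -4 and -6, so Alice's maximin is -4; column maxima are 2 and -1, so Bob's minimax is -1. These differ, so the equilibrium is in mixed strategies.
Let Alice play 1 with probability p. Bob is indifferent when 2p − 6(1−p) = −4p − (1−p), giving p = 5/11.
Let Bob play r1 with probability q. Alice is indifferent when 2q − 4(1−q) = −6q − (1−q), giving q = 3/11.
The value is 2·(3/11) + (-4)·(8/11) = -26/11.

-26/11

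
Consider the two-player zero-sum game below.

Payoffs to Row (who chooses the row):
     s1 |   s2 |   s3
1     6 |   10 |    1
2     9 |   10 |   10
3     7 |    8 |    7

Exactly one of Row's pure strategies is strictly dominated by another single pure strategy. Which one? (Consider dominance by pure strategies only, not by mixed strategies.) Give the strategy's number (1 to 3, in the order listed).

Compare 3 with 2: 9 > 7, 10 > 8, 10 > 7.
So 2 strictly dominates 3 for Row; 3 is strictly dominated.

3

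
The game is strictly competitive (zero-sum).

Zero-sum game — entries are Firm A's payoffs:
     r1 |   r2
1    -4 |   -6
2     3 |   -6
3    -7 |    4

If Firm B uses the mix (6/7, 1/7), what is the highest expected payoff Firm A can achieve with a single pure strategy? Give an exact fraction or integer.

12/7

1: (-4)·(6/7) + (-6)·(1/7) = -30/7.
2: (3)·(6/7) + (-6)·(1/7) = 12/7.
3: (-7)·(6/7) + (4)·(1/7) = -38/7.
The best pure response is 2 with expected payoff 12/7.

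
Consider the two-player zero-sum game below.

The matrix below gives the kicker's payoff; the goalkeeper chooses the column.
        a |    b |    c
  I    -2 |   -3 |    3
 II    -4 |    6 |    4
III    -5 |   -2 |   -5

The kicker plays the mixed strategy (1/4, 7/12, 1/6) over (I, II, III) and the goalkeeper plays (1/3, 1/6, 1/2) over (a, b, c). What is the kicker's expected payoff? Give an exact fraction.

Against (1/3, 1/6, 1/2), each row's expected payoff is I: 1/3; II: 5/3; III: -9/2.
Taking the (1/4, 7/12, 1/6)-weighted average: (1/4)·(1/3) + (7/12)·(5/3) + (1/6)·(-9/2) = 11/36.

11/36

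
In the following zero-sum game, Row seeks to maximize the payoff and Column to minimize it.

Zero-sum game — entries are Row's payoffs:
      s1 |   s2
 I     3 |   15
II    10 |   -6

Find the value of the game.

Row minima are 3 and -6, so Row's maximin is 3; column maxima are 10 and 15, so Column's minimax is 10. These differ, so the equilibrium is in mixed strategies.
Let Row play I with probability p. Column is indifferent when 3p + 10(1−p) = 15p − 6(1−p), giving p = 4/7.
Let Column play s1 with probability q. Row is indifferent when 3q + 15(1−q) = 10q − 6(1−q), giving q = 3/4.
The value is 3·(3/4) + (15)·(1/4) = 6.

6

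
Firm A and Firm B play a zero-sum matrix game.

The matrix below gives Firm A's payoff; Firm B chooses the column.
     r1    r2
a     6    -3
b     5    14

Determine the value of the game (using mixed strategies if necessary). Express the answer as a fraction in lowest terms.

Row minima are -3 and 5, so Firm A's maximin is 5; column maxima are 6 and 14, so Firm B's minimax is 6. These differ, so the equilibrium is in mixed strategies.
Let Firm A play a with probability p. Firm B is indifferent when 6p + 5(1−p) = −3p + 14(1−p), giving p = 1/2.
Let Firm B play r1 with probability q. Firm A is indifferent when 6q − 3(1−q) = 5q + 14(1−q), giving q = 17/18.
The value is 6·(17/18) + (-3)·(1/18) = 11/2.

11/2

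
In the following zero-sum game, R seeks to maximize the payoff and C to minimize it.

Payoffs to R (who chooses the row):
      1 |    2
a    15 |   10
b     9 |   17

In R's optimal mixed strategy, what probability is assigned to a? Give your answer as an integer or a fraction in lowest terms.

Row minima are 10 and 9, so R's maximin is 10; column maxima are 15 and 17, so C's minimax is 15. These differ, so the equilibrium is in mixed strategies.
Let R play a with probability p. C is indifferent when 15p + 9(1−p) = 10p + 17(1−p), giving p = 8/13.

8/13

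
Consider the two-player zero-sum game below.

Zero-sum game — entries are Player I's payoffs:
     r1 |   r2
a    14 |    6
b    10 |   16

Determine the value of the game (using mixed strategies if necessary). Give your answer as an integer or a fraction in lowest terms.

Row minima are 6 and 10, so Player I's maximin is 10; column maxima are 14 and 16, so Player II's minimax is 14. These differ, so the equilibrium is in mixed strategies.
Let Player I play a with probability p. Player II is indifferent when 14p + 10(1−p) = 6p + 16(1−p), giving p = 3/7.
Let Player II play r1 with probability q. Player I is indifferent when 14q + 6(1−q) = 10q + 16(1−q), giving q = 5/7.
The value is 14·(5/7) + (6)·(2/7) = 82/7.

82/7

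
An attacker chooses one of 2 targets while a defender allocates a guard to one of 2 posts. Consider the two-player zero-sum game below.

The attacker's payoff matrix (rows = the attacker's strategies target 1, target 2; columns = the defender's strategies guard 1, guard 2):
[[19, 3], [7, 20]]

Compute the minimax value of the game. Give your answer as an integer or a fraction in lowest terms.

Row minima are 3 and 7, so the attacker's maximin is 7; column maxima are 19 and 20, so the defender's minimax is 19. These differ, so the equilibrium is in mixed strategies.
Let the attacker play target 1 with probability p. The defender is indifferent when 19p + 7(1−p) = 3p + 20(1−p), giving p = 13/29.
Let the defender play guard 1 with probability q. The attacker is indifferent when 19q + 3(1−q) = 7q + 20(1−q), giving q = 17/29.
The value is 19·(17/29) + (3)·(12/29) = 359/29.

359/29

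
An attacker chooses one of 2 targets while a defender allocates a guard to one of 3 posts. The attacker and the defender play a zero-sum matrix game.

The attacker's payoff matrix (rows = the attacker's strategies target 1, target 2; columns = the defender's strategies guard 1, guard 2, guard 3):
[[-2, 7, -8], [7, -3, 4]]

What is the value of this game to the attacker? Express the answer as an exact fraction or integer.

2/11

Column guard 1 is strictly dominated by guard 3 for the defender (it gives the attacker more in every row).
The remaining 2×2 game on (target 1, target 2) × (guard 2, guard 3) has no saddle point. Let the attacker play target 1 with probability p; indifference gives 7p − 3(1−p) = −8p + 4(1−p), so p = 7/22.
Similarly the defender's optimal q on guard 2 is 6/11, and the value is 7·(6/11) + (-8)·(5/11) = 2/11.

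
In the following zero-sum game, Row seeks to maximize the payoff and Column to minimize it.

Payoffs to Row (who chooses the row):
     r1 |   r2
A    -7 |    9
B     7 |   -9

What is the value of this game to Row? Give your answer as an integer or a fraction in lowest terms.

Row minima are -7 and -9, so Row's maximin is -7; column maxima are 7 and 9, so Column's minimax is 7. These differ, so the equilibrium is in mixed strategies.
Let Row play A with probability p. Column is indifferent when −7p + 7(1−p) = 9p − 9(1−p), giving p = 1/2.
Let Column play r1 with probability q. Row is indifferent when −7q + 9(1−q) = 7q − 9(1−q), giving q = 9/16.
The value is -7·(9/16) + (9)·(7/16) = 0.

0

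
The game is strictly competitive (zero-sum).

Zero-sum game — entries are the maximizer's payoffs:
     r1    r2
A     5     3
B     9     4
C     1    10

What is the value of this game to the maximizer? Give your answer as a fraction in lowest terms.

43/7

Row A is strictly dominated by row B, so the maximizer never plays it.
The remaining 2×2 game on (B, C) × (r1, r2) has no saddle point. Let the maximizer play B with probability p; indifference gives 9p + (1−p) = 4p + 10(1−p), so p = 9/14.
Similarly the minimizer's optimal q on r1 is 3/7, and the value is 9·(3/7) + (4)·(4/7) = 43/7.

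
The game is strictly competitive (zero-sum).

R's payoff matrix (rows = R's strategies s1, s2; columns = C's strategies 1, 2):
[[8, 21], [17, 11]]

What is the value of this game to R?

Row minima are 8 and 11, so R's maximin is 11; column maxima are 17 and 21, so C's minimax is 17. These differ, so the equilibrium is in mixed strategies.
Let R play s1 with probability p. C is indifferent when 8p + 17(1−p) = 21p + 11(1−p), giving p = 6/19.
Let C play 1 with probability q. R is indifferent when 8q + 21(1−q) = 17q + 11(1−q), giving q = 10/19.
The value is 8·(10/19) + (21)·(9/19) = 269/19.

269/19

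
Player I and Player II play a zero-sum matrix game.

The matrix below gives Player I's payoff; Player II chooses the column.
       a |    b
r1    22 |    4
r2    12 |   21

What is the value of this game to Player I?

Row minima are 4 and 12, so Player I's maximin is 12; column maxima are 22 and 21, so Player II's minimax is 21. These differ, so the equilibrium is in mixed strategies.
Let Player I play r1 with probability p. Player II is indifferent when 22p + 12(1−p) = 4p + 21(1−p), giving p = 1/3.
Let Player II play a with probability q. Player I is indifferent when 22q + 4(1−q) = 12q + 21(1−q), giving q = 17/27.
The value is 22·(17/27) + (4)·(10/27) = 46/3.

46/3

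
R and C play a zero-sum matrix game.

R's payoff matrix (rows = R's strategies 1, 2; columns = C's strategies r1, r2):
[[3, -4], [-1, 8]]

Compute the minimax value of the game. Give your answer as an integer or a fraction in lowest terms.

5/4

Row minima are -4 and -1, so R's maximin is -1; column maxima are 3 and 8, so C's minimax is 3. These differ, so the equilibrium is in mixed strategies.
Let R play 1 with probability p. C is indifferent when 3p − (1−p) = −4p + 8(1−p), giving p = 9/16.
Let C play r1 with probability q. R is indifferent when 3q − 4(1−q) = −q + 8(1−q), giving q = 3/4.
The value is 3·(3/4) + (-4)·(1/4) = 5/4.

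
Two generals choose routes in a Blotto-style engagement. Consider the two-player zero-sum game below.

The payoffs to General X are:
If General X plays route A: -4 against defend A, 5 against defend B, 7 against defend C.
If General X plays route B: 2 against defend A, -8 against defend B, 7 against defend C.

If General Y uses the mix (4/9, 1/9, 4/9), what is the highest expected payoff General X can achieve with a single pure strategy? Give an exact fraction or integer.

28/9

route A: (-4)·(4/9) + (5)·(1/9) + (7)·(4/9) = 17/9.
route B: (2)·(4/9) + (-8)·(1/9) + (7)·(4/9) = 28/9.
The best pure response is route B with expected payoff 28/9.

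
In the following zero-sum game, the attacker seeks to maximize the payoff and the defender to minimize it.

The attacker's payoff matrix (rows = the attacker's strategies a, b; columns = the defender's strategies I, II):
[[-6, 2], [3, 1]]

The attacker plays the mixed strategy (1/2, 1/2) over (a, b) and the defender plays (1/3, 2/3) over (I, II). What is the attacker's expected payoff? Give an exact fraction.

Against (1/3, 2/3), each row's expected payoff is a: -2/3; b: 5/3.
Taking the (1/2, 1/2)-weighted average: (1/2)·(-2/3) + (1/2)·(5/3) = 1/2.

1/2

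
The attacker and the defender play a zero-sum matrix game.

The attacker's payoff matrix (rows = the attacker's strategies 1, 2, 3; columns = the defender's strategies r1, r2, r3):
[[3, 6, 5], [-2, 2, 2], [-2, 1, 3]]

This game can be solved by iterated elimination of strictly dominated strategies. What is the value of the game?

Column r2 is strictly dominated by r1 for the defender (3<6, -2<2, -2<1); eliminate r2.
Row 2 is strictly dominated by row 1 (3>-2, 5>2); eliminate 2.
Column r3 is strictly dominated by r1 for the defender (3<5, -2<3); eliminate r3.
Row 3 is strictly dominated by row 1 (3>-2); eliminate 3.
Only (1, r1) remains, with payoff 3.

3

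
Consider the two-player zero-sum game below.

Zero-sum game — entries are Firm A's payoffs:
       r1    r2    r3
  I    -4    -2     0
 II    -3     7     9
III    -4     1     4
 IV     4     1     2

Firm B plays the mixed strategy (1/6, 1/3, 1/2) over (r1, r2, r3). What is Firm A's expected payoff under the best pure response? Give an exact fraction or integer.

19/3

I: (-4)·(1/6) + (-2)·(1/3) + (0)·(1/2) = -4/3.
II: (-3)·(1/6) + (7)·(1/3) + (9)·(1/2) = 19/3.
III: (-4)·(1/6) + (1)·(1/3) + (4)·(1/2) = 5/3.
IV: (4)·(1/6) + (1)·(1/3) + (2)·(1/2) = 2.
The best pure response is II with expected payoff 19/3.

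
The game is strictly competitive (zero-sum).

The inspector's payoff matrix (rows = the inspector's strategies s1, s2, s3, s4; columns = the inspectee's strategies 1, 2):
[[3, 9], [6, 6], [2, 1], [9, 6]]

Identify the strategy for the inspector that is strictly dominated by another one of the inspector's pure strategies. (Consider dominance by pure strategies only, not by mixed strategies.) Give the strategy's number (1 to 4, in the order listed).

Compare s3 with s1: 3 > 2, 9 > 1.
So s1 strictly dominates s3 for the inspector; s3 is strictly dominated.

3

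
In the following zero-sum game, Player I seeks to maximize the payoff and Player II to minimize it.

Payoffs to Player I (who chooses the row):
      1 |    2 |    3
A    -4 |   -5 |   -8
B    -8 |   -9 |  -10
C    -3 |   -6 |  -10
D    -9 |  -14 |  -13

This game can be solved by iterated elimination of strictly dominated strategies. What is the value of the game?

Row D is strictly dominated by row A (-4>-9, -5>-14, -8>-13); eliminate D.
Row B is strictly dominated by row A (-4>-8, -5>-9, -8>-10); eliminate B.
Column 2 is strictly dominated by 3 for Player II (-8<-5, -10<-6); eliminate 2.
Column 1 is strictly dominated by 3 for Player II (-8<-4, -10<-3); eliminate 1.
Row C is strictly dominated by row A (-8>-10); eliminate C.
Only (A, 3) remains, with payoff -8.

-8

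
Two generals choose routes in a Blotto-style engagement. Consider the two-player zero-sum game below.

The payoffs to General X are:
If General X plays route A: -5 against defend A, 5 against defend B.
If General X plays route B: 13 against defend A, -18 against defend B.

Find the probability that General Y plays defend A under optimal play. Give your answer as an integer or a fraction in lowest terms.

23/41

Row minima are -5 and -18, so General X's maximin is -5; column maxima are 13 and 5, so General Y's minimax is 5. These differ, so the equilibrium is in mixed strategies.
Let General Y play defend A with probability q. General X is indifferent when −5q + 5(1−q) = 13q − 18(1−q), giving q = 23/41.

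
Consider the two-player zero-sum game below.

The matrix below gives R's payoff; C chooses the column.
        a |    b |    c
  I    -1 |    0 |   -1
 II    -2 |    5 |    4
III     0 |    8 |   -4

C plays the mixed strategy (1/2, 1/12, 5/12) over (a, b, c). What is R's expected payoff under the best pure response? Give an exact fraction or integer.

13/12

I: (-1)·(1/2) + (0)·(1/12) + (-1)·(5/12) = -11/12.
II: (-2)·(1/2) + (5)·(1/12) + (4)·(5/12) = 13/12.
III: (0)·(1/2) + (8)·(1/12) + (-4)·(5/12) = -1.
The best pure response is II with expected payoff 13/12.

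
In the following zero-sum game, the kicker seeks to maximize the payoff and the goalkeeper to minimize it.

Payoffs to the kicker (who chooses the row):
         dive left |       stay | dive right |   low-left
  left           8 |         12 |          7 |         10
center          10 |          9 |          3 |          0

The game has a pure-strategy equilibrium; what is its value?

Row minima: 7, 0 → the kicker's maximin is 7.
Column maxima: 10, 12, 7, 10 → the goalkeeper's minimax is 7.
They coincide at (left, dive right), so the value is 7.

7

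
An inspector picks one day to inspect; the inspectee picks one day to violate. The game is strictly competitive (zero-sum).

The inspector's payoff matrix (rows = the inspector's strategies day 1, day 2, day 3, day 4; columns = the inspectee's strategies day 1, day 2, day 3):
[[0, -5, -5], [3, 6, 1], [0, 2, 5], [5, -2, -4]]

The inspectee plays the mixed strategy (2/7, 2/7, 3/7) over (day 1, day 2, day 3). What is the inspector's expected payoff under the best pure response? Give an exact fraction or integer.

day 1: (0)·(2/7) + (-5)·(2/7) + (-5)·(3/7) = -25/7.
day 2: (3)·(2/7) + (6)·(2/7) + (1)·(3/7) = 3.
day 3: (0)·(2/7) + (2)·(2/7) + (5)·(3/7) = 19/7.
day 4: (5)·(2/7) + (-2)·(2/7) + (-4)·(3/7) = -6/7.
The best pure response is day 2 with expected payoff 3.

3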